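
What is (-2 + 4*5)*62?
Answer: 1116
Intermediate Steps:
(-2 + 4*5)*62 = (-2 + 20)*62 = 18*62 = 1116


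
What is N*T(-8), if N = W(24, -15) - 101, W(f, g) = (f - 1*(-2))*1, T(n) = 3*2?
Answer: -450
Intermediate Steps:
T(n) = 6
W(f, g) = 2 + f (W(f, g) = (f + 2)*1 = (2 + f)*1 = 2 + f)
N = -75 (N = (2 + 24) - 101 = 26 - 101 = -75)
N*T(-8) = -75*6 = -450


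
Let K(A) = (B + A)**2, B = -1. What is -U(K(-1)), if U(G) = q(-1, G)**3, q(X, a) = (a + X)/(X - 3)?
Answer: 27/64 ≈ 0.42188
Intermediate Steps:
q(X, a) = (X + a)/(-3 + X)
K(A) = (-1 + A)**2
U(G) = (1/4 - G/4)**3 (U(G) = ((-1 + G)/(-3 - 1))**3 = ((-1 + G)/(-4))**3 = (-(-1 + G)/4)**3 = (1/4 - G/4)**3)
-U(K(-1)) = -(-1)*(-1 + (-1 - 1)**2)**3/64 = -(-1)*(-1 + (-2)**2)**3/64 = -(-1)*(-1 + 4)**3/64 = -(-1)*3**3/64 = -(-1)*27/64 = -1*(-27/64) = 27/64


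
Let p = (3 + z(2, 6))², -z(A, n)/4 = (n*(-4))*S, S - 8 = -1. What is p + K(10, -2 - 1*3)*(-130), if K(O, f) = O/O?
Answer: 455495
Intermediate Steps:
S = 7 (S = 8 - 1 = 7)
K(O, f) = 1
z(A, n) = 112*n (z(A, n) = -4*n*(-4)*7 = -4*(-4*n)*7 = -(-112)*n = 112*n)
p = 455625 (p = (3 + 112*6)² = (3 + 672)² = 675² = 455625)
p + K(10, -2 - 1*3)*(-130) = 455625 + 1*(-130) = 455625 - 130 = 455495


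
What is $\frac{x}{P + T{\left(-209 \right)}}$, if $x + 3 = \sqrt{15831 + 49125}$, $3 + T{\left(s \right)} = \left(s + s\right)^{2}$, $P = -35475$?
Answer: $- \frac{3}{139246} + \frac{\sqrt{16239}}{69623} \approx 0.0018088$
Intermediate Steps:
$T{\left(s \right)} = -3 + 4 s^{2}$ ($T{\left(s \right)} = -3 + \left(s + s\right)^{2} = -3 + \left(2 s\right)^{2} = -3 + 4 s^{2}$)
$x = -3 + 2 \sqrt{16239}$ ($x = -3 + \sqrt{15831 + 49125} = -3 + \sqrt{64956} = -3 + 2 \sqrt{16239} \approx 251.86$)
$\frac{x}{P + T{\left(-209 \right)}} = \frac{-3 + 2 \sqrt{16239}}{-35475 - \left(3 - 4 \left(-209\right)^{2}\right)} = \frac{-3 + 2 \sqrt{16239}}{-35475 + \left(-3 + 4 \cdot 43681\right)} = \frac{-3 + 2 \sqrt{16239}}{-35475 + \left(-3 + 174724\right)} = \frac{-3 + 2 \sqrt{16239}}{-35475 + 174721} = \frac{-3 + 2 \sqrt{16239}}{139246} = \left(-3 + 2 \sqrt{16239}\right) \frac{1}{139246} = - \frac{3}{139246} + \frac{\sqrt{16239}}{69623}$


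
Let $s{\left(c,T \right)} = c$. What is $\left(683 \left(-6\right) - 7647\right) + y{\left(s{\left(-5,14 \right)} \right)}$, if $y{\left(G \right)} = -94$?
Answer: $-11839$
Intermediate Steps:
$\left(683 \left(-6\right) - 7647\right) + y{\left(s{\left(-5,14 \right)} \right)} = \left(683 \left(-6\right) - 7647\right) - 94 = \left(-4098 - 7647\right) - 94 = -11745 - 94 = -11839$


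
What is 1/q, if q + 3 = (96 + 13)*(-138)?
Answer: -1/15045 ≈ -6.6467e-5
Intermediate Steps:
q = -15045 (q = -3 + (96 + 13)*(-138) = -3 + 109*(-138) = -3 - 15042 = -15045)
1/q = 1/(-15045) = -1/15045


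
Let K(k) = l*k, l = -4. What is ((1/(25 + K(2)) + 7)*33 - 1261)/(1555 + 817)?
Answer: -17477/40324 ≈ -0.43341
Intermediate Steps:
K(k) = -4*k
((1/(25 + K(2)) + 7)*33 - 1261)/(1555 + 817) = ((1/(25 - 4*2) + 7)*33 - 1261)/(1555 + 817) = ((1/(25 - 8) + 7)*33 - 1261)/2372 = ((1/17 + 7)*33 - 1261)*(1/2372) = ((120/17)*33 - 1261)*(1/2372) = (3960/17 - 1261)*(1/2372) = -17477/17*1/2372 = -17477/40324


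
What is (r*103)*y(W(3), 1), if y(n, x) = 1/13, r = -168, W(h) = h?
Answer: -17304/13 ≈ -1331.1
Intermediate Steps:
y(n, x) = 1/13
(r*103)*y(W(3), 1) = -168*103*(1/13) = -17304*1/13 = -17304/13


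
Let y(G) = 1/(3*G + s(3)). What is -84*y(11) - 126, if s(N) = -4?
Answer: -3738/29 ≈ -128.90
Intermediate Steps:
y(G) = 1/(-4 + 3*G) (y(G) = 1/(3*G - 4) = 1/(-4 + 3*G))
-84*y(11) - 126 = -84/(-4 + 3*11) - 126 = -84/(-4 + 33) - 126 = -84/29 - 126 = -3738/29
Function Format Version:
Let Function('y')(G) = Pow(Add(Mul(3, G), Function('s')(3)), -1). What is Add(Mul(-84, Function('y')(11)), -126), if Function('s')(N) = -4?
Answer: Rational(-3738, 29) ≈ -128.90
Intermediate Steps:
Function('y')(G) = Pow(Add(-4, Mul(3, G)), -1) (Function('y')(G) = Pow(Add(Mul(3, G), -4), -1) = Pow(Add(-4, Mul(3, G)), -1))
Add(Mul(-84, Function('y')(11)), -126) = Add(Mul(-84, Pow(Add(-4, Mul(3, 11)), -1)), -126) = Add(Mul(-84, Pow(Add(-4, 33), -1)), -126) = Add(Mul(-84, Pow(29, -1)), -126) = Add(Mul(-84, Rational(1, 29)), -126) = Add(Rational(-84, 29), -126) = Rational(-3738, 29)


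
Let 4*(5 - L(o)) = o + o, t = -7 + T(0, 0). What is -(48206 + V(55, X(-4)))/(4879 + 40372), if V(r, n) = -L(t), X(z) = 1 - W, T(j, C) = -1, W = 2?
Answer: -48197/45251 ≈ -1.0651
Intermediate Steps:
t = -8 (t = -7 - 1 = -8)
X(z) = -1 (X(z) = 1 - 1*2 = 1 - 2 = -1)
L(o) = 5 - o/2 (L(o) = 5 - (o + o)/4 = 5 - o/2)
V(r, n) = -9 (V(r, n) = -(5 - 1/2*(-8)) = -(5 + 4) = -1*9 = -9)
-(48206 + V(55, X(-4)))/(4879 + 40372) = -(48206 - 9)/(4879 + 40372) = -48197/45251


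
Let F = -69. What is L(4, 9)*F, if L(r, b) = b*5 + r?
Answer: -3381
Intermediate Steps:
L(r, b) = r + 5*b (L(r, b) = 5*b + r = r + 5*b)
L(4, 9)*F = (4 + 5*9)*(-69) = (4 + 45)*(-69) = 49*(-69) = -3381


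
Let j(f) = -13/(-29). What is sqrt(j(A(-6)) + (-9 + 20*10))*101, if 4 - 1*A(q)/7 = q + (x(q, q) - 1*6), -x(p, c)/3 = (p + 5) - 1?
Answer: 404*sqrt(10063)/29 ≈ 1397.5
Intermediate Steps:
x(p, c) = -12 - 3*p (x(p, c) = -3*((p + 5) - 1) = -3*((5 + p) - 1) = -3*(4 + p) = -12 - 3*p)
A(q) = 154 + 14*q (A(q) = 28 - 7*(q + ((-12 - 3*q) - 1*6)) = 28 - 7*(q + ((-12 - 3*q) - 6)) = 28 - 7*(q + (-18 - 3*q)) = 28 - 7*(-18 - 2*q) = 28 + (126 + 14*q) = 154 + 14*q)
j(f) = 13/29 (j(f) = -13*(-1/29) = 13/29)
sqrt(j(A(-6)) + (-9 + 20*10))*101 = sqrt(13/29 + (-9 + 20*10))*101 = sqrt(13/29 + (-9 + 200))*101 = sqrt(13/29 + 191)*101 = sqrt(5552/29)*101 = (4*sqrt(10063)/29)*101 = 404*sqrt(10063)/29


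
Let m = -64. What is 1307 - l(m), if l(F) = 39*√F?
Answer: 1307 - 312*I ≈ 1307.0 - 312.0*I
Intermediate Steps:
1307 - l(m) = 1307 - 39*√(-64) = 1307 - 39*8*I = 1307 - 312*I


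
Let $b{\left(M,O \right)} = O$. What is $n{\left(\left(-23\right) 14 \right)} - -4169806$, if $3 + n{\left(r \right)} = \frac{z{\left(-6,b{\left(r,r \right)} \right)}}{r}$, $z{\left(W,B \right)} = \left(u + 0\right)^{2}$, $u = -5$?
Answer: $\frac{1342676541}{322} \approx 4.1698 \cdot 10^{6}$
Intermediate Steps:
$z{\left(W,B \right)} = 25$ ($z{\left(W,B \right)} = \left(-5 + 0\right)^{2} = \left(-5\right)^{2} = 25$)
$n{\left(r \right)} = -3 + \frac{25}{r}$
$n{\left(\left(-23\right) 14 \right)} - -4169806 = \left(-3 + \frac{25}{\left(-23\right) 14}\right) - -4169806 = \left(-3 + \frac{25}{-322}\right) + 4169806 = \left(-3 + 25 \left(- \frac{1}{322}\right)\right) + 4169806 = \left(-3 - \frac{25}{322}\right) + 4169806 = - \frac{991}{322} + 4169806 = \frac{1342676541}{322}$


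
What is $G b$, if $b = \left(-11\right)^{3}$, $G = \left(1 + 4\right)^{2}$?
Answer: $-33275$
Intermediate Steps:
$G = 25$ ($G = 5^{2} = 25$)
$b = -1331$
$G b = 25 \left(-1331\right) = -33275$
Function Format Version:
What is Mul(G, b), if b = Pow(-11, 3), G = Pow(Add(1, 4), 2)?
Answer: -33275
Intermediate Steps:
G = 25 (G = Pow(5, 2) = 25)
b = -1331
Mul(G, b) = Mul(25, -1331) = -33275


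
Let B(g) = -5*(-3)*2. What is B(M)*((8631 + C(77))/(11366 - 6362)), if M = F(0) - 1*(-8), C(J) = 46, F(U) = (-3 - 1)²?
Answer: 43385/834 ≈ 52.020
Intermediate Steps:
F(U) = 16 (F(U) = (-4)² = 16)
M = 24 (M = 16 - 1*(-8) = 16 + 8 = 24)
B(g) = 30 (B(g) = 15*2 = 30)
B(M)*((8631 + C(77))/(11366 - 6362)) = 30*((8631 + 46)/(11366 - 6362)) = 30*(8677/5004) = 43385/834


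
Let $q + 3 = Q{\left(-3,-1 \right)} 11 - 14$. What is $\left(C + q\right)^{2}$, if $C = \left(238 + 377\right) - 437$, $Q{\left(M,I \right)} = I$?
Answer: $22500$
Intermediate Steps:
$C = 178$ ($C = 615 - 437 = 178$)
$q = -28$ ($q = -3 - 25 = -28$)
$\left(C + q\right)^{2} = \left(178 - 28\right)^{2} = 150^{2} = 22500$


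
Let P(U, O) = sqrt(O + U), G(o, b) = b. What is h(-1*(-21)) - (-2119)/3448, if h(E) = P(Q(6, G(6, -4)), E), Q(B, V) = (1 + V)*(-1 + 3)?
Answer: 2119/3448 + sqrt(15) ≈ 4.4875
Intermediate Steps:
Q(B, V) = 2 + 2*V (Q(B, V) = (1 + V)*2 = 2 + 2*V)
h(E) = sqrt(-6 + E) (h(E) = sqrt(E + (2 + 2*(-4))) = sqrt(E + (2 - 8)) = sqrt(E - 6) = sqrt(-6 + E))
h(-1*(-21)) - (-2119)/3448 = sqrt(-6 - 1*(-21)) - (-2119)/3448 = sqrt(-6 + 21) - (-2119)/3448 = sqrt(15) - 1*(-2119/3448) = sqrt(15) + 2119/3448 = 2119/3448 + sqrt(15)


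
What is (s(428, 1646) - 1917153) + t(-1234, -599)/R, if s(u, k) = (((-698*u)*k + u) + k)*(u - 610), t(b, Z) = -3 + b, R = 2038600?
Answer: 182440517351752963/2038600 ≈ 8.9493e+10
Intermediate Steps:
s(u, k) = (-610 + u)*(k + u - 698*k*u) (s(u, k) = ((-698*k*u + u) + k)*(-610 + u) = ((u - 698*k*u) + k)*(-610 + u) = (k + u - 698*k*u)*(-610 + u) = (-610 + u)*(k + u - 698*k*u))
(s(428, 1646) - 1917153) + t(-1234, -599)/R = ((428**2 - 610*1646 - 610*428 - 698*1646*428**2 + 425781*1646*428) - 1917153) + (-3 - 1234)/2038600 = ((183184 - 1004060 - 261080 - 698*1646*183184 + 299957605128) - 1917153) - 1237*1/2038600 = ((183184 - 1004060 - 261080 - 210461563072 + 299957605128) - 1917153) - 1237/2038600 = (89494960100 - 1917153) - 1237/2038600 = 89493042947 - 1237/2038600 = 182440517351752963/2038600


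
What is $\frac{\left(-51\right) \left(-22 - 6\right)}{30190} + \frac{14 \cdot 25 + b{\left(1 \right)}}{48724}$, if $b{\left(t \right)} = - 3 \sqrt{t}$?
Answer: $\frac{40026901}{735488780} \approx 0.054422$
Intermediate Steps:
$\frac{\left(-51\right) \left(-22 - 6\right)}{30190} + \frac{14 \cdot 25 + b{\left(1 \right)}}{48724} = \frac{\left(-51\right) \left(-22 - 6\right)}{30190} + \frac{14 \cdot 25 - 3 \sqrt{1}}{48724} = \left(-51\right) \left(-28\right) \frac{1}{30190} + \left(350 - 3\right) \frac{1}{48724} = 1428 \cdot \frac{1}{30190} + \left(350 - 3\right) \frac{1}{48724} = \frac{714}{15095} + 347 \cdot \frac{1}{48724} = \frac{714}{15095} + \frac{347}{48724} = \frac{40026901}{735488780}$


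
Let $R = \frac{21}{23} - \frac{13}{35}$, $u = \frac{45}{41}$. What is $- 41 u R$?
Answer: $- \frac{3924}{161} \approx -24.373$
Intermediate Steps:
$u = \frac{45}{41}$ ($u = 45 \cdot \frac{1}{41} = \frac{45}{41} \approx 1.0976$)
$R = \frac{436}{805}$ ($R = 21 \cdot \frac{1}{23} - \frac{13}{35} = \frac{21}{23} - \frac{13}{35} = \frac{436}{805} \approx 0.54161$)
$- 41 u R = \left(-41\right) \frac{45}{41} \cdot \frac{436}{805} = \left(-45\right) \frac{436}{805} = - \frac{3924}{161}$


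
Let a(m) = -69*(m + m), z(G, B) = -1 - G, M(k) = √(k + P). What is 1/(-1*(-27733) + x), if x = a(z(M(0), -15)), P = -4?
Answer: 27871/776868817 - 276*I/776868817 ≈ 3.5876e-5 - 3.5527e-7*I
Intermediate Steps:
M(k) = √(-4 + k) (M(k) = √(k - 4) = √(-4 + k))
a(m) = -138*m
x = 138 + 276*I (x = -138*(-1 - √(-4 + 0)) = -138*(-1 - √(-4)) = -138*(-1 - 2*I) = 138 + 276*I ≈ 138.0 + 276.0*I)
1/(-1*(-27733) + x) = 1/(-1*(-27733) + (138 + 276*I)) = 1/(27733 + (138 + 276*I)) = 1/(27871 + 276*I) = (27871 - 276*I)/776868817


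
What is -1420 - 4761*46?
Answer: -220426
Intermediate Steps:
-1420 - 4761*46 = -1420 - 529*414 = -1420 - 219006 = -220426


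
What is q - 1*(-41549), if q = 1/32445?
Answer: 1348057306/32445 ≈ 41549.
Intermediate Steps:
q = 1/32445 ≈ 3.0821e-5
q - 1*(-41549) = 1/32445 - 1*(-41549) = 1/32445 + 41549 = 1348057306/32445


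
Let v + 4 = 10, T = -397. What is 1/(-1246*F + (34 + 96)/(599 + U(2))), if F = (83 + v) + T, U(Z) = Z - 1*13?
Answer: 294/112827857 ≈ 2.6057e-6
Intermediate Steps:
v = 6 (v = -4 + 10 = 6)
U(Z) = -13 + Z (U(Z) = Z - 13 = -13 + Z)
F = -308 (F = (83 + 6) - 397 = 89 - 397 = -308)
1/(-1246*F + (34 + 96)/(599 + U(2))) = 1/(-1246*(-308) + (34 + 96)/(599 + (-13 + 2))) = 1/(383768 + 130/(599 - 11)) = 1/(383768 + 130/588) = 1/(383768 + 130*(1/588)) = 1/(383768 + 65/294) = 1/(112827857/294) = 294/112827857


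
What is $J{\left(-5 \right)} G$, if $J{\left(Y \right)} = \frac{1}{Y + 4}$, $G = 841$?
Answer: $-841$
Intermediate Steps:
$J{\left(Y \right)} = \frac{1}{4 + Y}$
$J{\left(-5 \right)} G = \frac{1}{4 - 5} \cdot 841 = \frac{1}{-1} \cdot 841 = \left(-1\right) 841 = -841$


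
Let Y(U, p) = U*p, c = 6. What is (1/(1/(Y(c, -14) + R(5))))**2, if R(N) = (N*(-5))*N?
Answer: 43681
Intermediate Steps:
R(N) = -5*N**2 (R(N) = (-5*N)*N = -5*N**2)
(1/(1/(Y(c, -14) + R(5))))**2 = (1/(1/(6*(-14) - 5*5**2)))**2 = (1/(1/(-84 - 5*25)))**2 = (1/(1/(-84 - 125)))**2 = (1/(1/(-209)))**2 = (1/(-1/209))**2 = (-209)**2 = 43681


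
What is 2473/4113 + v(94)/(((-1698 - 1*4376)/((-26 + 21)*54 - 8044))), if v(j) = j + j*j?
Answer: 152690337631/12491181 ≈ 12224.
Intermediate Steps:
v(j) = j + j²
2473/4113 + v(94)/(((-1698 - 1*4376)/((-26 + 21)*54 - 8044))) = 2473/4113 + (94*(1 + 94))/(((-1698 - 1*4376)/((-26 + 21)*54 - 8044))) = 2473*(1/4113) + (94*95)/(((-1698 - 4376)/(-5*54 - 8044))) = 2473/4113 + 8930/((-6074/(-270 - 8044))) = 2473/4113 + 8930/((-6074/(-8314))) = 2473/4113 + 8930/((-6074*(-1/8314))) = 2473/4113 + 8930/(3037/4157) = 2473/4113 + 8930*(4157/3037) = 2473/4113 + 37122010/3037 = 152690337631/12491181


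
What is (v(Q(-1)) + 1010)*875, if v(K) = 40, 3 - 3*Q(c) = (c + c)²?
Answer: 918750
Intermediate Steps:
Q(c) = 1 - 4*c²/3 (Q(c) = 1 - (c + c)²/3 = 1 - 4*c²/3)
(v(Q(-1)) + 1010)*875 = (40 + 1010)*875 = 1050*875 = 918750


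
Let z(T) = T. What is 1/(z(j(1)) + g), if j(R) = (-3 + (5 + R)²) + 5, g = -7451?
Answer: -1/7413 ≈ -0.00013490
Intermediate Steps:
j(R) = 2 + (5 + R)²
1/(z(j(1)) + g) = 1/((2 + (5 + 1)²) - 7451) = 1/((2 + 6²) - 7451) = 1/((2 + 36) - 7451) = 1/(38 - 7451) = 1/(-7413) = -1/7413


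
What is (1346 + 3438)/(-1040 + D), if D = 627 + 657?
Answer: 1196/61 ≈ 19.607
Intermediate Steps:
D = 1284
(1346 + 3438)/(-1040 + D) = (1346 + 3438)/(-1040 + 1284) = 4784/244 = 4784*(1/244) = 1196/61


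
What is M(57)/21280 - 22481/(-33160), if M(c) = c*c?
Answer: 771227/928480 ≈ 0.83063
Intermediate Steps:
M(c) = c**2
M(57)/21280 - 22481/(-33160) = 57**2/21280 - 22481/(-33160) = 3249*(1/21280) - 22481*(-1/33160) = 171/1120 + 22481/33160 = 771227/928480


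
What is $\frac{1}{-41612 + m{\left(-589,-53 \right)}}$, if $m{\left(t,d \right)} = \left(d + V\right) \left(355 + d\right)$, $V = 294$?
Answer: $\frac{1}{31170} \approx 3.2082 \cdot 10^{-5}$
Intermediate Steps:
$m{\left(t,d \right)} = \left(294 + d\right) \left(355 + d\right)$ ($m{\left(t,d \right)} = \left(d + 294\right) \left(355 + d\right) = \left(294 + d\right) \left(355 + d\right)$)
$\frac{1}{-41612 + m{\left(-589,-53 \right)}} = \frac{1}{-41612 + \left(104370 + \left(-53\right)^{2} + 649 \left(-53\right)\right)} = \frac{1}{-41612 + \left(104370 + 2809 - 34397\right)} = \frac{1}{-41612 + 72782} = \frac{1}{31170}$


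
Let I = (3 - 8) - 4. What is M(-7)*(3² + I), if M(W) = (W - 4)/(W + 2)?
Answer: 0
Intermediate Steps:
M(W) = (-4 + W)/(2 + W)
I = -9 (I = -5 - 4 = -9)
M(-7)*(3² + I) = ((-4 - 7)/(2 - 7))*(3² - 9) = (-11/(-5))*(9 - 9) = -⅕*(-11)*0 = (11/5)*0 = 0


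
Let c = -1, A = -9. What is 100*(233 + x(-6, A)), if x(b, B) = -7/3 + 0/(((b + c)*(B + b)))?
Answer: 69200/3 ≈ 23067.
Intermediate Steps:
x(b, B) = -7/3 (x(b, B) = -7/3 + 0/(((b - 1)*(B + b))) = -7*⅓ + 0/(((-1 + b)*(B + b))) = -7/3 + 0*(1/((-1 + b)*(B + b))) = -7/3 + 0 = -7/3)
100*(233 + x(-6, A)) = 100*(233 - 7/3) = 100*(692/3) = 69200/3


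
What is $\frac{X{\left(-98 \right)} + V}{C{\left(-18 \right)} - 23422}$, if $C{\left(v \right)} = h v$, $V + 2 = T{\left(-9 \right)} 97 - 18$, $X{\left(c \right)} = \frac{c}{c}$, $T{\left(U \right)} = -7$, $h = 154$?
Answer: $\frac{349}{13097} \approx 0.026647$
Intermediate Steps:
$X{\left(c \right)} = 1$
$V = -699$ ($V = -2 - 697 = -699$)
$C{\left(v \right)} = 154 v$
$\frac{X{\left(-98 \right)} + V}{C{\left(-18 \right)} - 23422} = \frac{1 - 699}{154 \left(-18\right) - 23422} = - \frac{698}{-2772 - 23422} = - \frac{698}{-26194} = \left(-698\right) \left(- \frac{1}{26194}\right) = \frac{349}{13097}$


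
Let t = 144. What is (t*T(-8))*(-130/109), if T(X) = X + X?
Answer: 299520/109 ≈ 2747.9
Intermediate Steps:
T(X) = 2*X
(t*T(-8))*(-130/109) = (144*(2*(-8)))*(-130/109) = (144*(-16))*(-130*1/109) = -2304*(-130/109) = 299520/109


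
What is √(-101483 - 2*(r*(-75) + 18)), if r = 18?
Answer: I*√98819 ≈ 314.35*I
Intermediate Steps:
√(-101483 - 2*(r*(-75) + 18)) = √(-101483 - 2*(18*(-75) + 18)) = √(-101483 - 2*(-1350 + 18)) = √(-101483 - 2*(-1332)) = √(-101483 + 2664) = √(-98819) = I*√98819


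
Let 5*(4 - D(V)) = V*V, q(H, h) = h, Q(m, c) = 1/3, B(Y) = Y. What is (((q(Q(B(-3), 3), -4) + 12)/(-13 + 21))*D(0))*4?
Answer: 16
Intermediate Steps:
Q(m, c) = ⅓
D(V) = 4 - V²/5 (D(V) = 4 - V*V/5 = 4 - V²/5)
(((q(Q(B(-3), 3), -4) + 12)/(-13 + 21))*D(0))*4 = (((-4 + 12)/(-13 + 21))*(4 - ⅕*0²))*4 = ((8/8)*(4 - ⅕*0))*4 = ((8*(⅛))*(4 + 0))*4 = (1*4)*4 = 4*4 = 16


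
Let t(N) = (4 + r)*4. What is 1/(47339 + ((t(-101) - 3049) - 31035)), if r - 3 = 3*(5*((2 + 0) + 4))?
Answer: 1/13643 ≈ 7.3298e-5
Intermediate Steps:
r = 93 (r = 3 + 3*(5*((2 + 0) + 4)) = 3 + 3*(5*(2 + 4)) = 3 + 3*(5*6) = 3 + 3*30 = 3 + 90 = 93)
t(N) = 388 (t(N) = (4 + 93)*4 = 97*4 = 388)
1/(47339 + ((t(-101) - 3049) - 31035)) = 1/(47339 + ((388 - 3049) - 31035)) = 1/(47339 + (-2661 - 31035)) = 1/(47339 - 33696) = 1/13643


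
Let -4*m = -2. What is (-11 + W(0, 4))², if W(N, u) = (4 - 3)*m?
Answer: 441/4 ≈ 110.25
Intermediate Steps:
m = ½ (m = -¼*(-2) = ½ ≈ 0.50000)
W(N, u) = ½ (W(N, u) = (4 - 3)*(½) = 1*(½) = ½)
(-11 + W(0, 4))² = (-11 + ½)² = (-21/2)² = 441/4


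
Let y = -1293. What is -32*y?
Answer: 41376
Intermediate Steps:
-32*y = -32*(-1293) = 41376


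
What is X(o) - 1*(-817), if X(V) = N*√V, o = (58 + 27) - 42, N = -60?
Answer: 817 - 60*√43 ≈ 423.55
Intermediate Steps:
o = 43 (o = 85 - 42 = 43)
X(V) = -60*√V
X(o) - 1*(-817) = -60*√43 - 1*(-817) = -60*√43 + 817 = 817 - 60*√43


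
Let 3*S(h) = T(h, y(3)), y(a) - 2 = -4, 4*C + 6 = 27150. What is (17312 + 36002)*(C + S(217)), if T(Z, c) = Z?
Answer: 1096935550/3 ≈ 3.6565e+8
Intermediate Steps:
C = 6786 (C = -3/2 + (¼)*27150 = -3/2 + 13575/2 = 6786)
y(a) = -2 (y(a) = 2 - 4 = -2)
S(h) = h/3
(17312 + 36002)*(C + S(217)) = (17312 + 36002)*(6786 + (⅓)*217) = 53314*(6786 + 217/3) = 53314*(20575/3) = 1096935550/3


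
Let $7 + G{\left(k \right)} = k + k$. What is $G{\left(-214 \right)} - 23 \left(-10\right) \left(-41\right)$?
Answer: $-9865$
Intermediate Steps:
$G{\left(k \right)} = -7 + 2 k$ ($G{\left(k \right)} = -7 + \left(k + k\right) = -7 + 2 k$)
$G{\left(-214 \right)} - 23 \left(-10\right) \left(-41\right) = \left(-7 + 2 \left(-214\right)\right) - 23 \left(-10\right) \left(-41\right) = \left(-7 - 428\right) - \left(-230\right) \left(-41\right) = -435 - 9430 = -9865$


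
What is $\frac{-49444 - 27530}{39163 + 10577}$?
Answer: $- \frac{12829}{8290} \approx -1.5475$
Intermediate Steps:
$\frac{-49444 - 27530}{39163 + 10577} = \frac{-49444 - 27530}{49740} = \left(-49444 - 27530\right) \frac{1}{49740} = \left(-76974\right) \frac{1}{49740} = - \frac{12829}{8290}$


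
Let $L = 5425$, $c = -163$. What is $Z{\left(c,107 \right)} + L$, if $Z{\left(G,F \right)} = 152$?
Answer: $5577$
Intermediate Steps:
$Z{\left(c,107 \right)} + L = 152 + 5425 = 5577$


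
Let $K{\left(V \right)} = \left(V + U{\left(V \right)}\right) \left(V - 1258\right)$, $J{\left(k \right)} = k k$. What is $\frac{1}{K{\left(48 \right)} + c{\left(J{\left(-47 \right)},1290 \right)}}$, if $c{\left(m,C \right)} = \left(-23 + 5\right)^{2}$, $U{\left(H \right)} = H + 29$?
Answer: $- \frac{1}{150926} \approx -6.6258 \cdot 10^{-6}$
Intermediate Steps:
$U{\left(H \right)} = 29 + H$
$J{\left(k \right)} = k^{2}$
$c{\left(m,C \right)} = 324$ ($c{\left(m,C \right)} = \left(-18\right)^{2} = 324$)
$K{\left(V \right)} = \left(-1258 + V\right) \left(29 + 2 V\right)$ ($K{\left(V \right)} = \left(V + \left(29 + V\right)\right) \left(V - 1258\right) = \left(29 + 2 V\right) \left(-1258 + V\right) = \left(-1258 + V\right) \left(29 + 2 V\right)$)
$\frac{1}{K{\left(48 \right)} + c{\left(J{\left(-47 \right)},1290 \right)}} = \frac{1}{\left(-36482 - 119376 + 2 \cdot 48^{2}\right) + 324} = \frac{1}{\left(-36482 - 119376 + 2 \cdot 2304\right) + 324} = \frac{1}{\left(-36482 - 119376 + 4608\right) + 324} = \frac{1}{-151250 + 324} = \frac{1}{-150926} = - \frac{1}{150926}$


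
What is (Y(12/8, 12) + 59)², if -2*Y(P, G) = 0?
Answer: 3481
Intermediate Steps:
Y(P, G) = 0 (Y(P, G) = -½*0 = 0)
(Y(12/8, 12) + 59)² = (0 + 59)² = 59² = 3481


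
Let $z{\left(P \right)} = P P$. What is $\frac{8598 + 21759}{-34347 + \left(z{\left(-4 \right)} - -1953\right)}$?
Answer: $- \frac{30357}{32378} \approx -0.93758$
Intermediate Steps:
$z{\left(P \right)} = P^{2}$
$\frac{8598 + 21759}{-34347 + \left(z{\left(-4 \right)} - -1953\right)} = \frac{8598 + 21759}{-34347 + \left(\left(-4\right)^{2} - -1953\right)} = \frac{30357}{-34347 + \left(16 + 1953\right)} = \frac{30357}{-34347 + 1969} = \frac{30357}{-32378} = 30357 \left(- \frac{1}{32378}\right) = - \frac{30357}{32378}$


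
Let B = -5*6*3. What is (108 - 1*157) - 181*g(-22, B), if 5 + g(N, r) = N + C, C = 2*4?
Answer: 3390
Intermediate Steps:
C = 8
B = -90 (B = -30*3 = -90)
g(N, r) = 3 + N (g(N, r) = -5 + (N + 8) = -5 + (8 + N) = 3 + N)
(108 - 1*157) - 181*g(-22, B) = (108 - 1*157) - 181*(3 - 22) = (108 - 157) - 181*(-19) = -49 + 3439 = 3390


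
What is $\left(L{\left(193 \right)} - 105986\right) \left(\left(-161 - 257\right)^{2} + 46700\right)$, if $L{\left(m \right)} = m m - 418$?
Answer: $-15312576720$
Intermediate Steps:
$L{\left(m \right)} = -418 + m^{2}$ ($L{\left(m \right)} = m^{2} - 418 = -418 + m^{2}$)
$\left(L{\left(193 \right)} - 105986\right) \left(\left(-161 - 257\right)^{2} + 46700\right) = \left(\left(-418 + 193^{2}\right) - 105986\right) \left(\left(-161 - 257\right)^{2} + 46700\right) = \left(\left(-418 + 37249\right) - 105986\right) \left(\left(-418\right)^{2} + 46700\right) = \left(36831 - 105986\right) \left(174724 + 46700\right) = \left(-69155\right) 221424 = -15312576720$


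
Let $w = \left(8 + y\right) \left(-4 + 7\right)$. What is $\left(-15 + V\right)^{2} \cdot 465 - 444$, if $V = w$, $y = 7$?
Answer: $418056$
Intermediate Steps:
$w = 45$ ($w = \left(8 + 7\right) \left(-4 + 7\right) = 15 \cdot 3 = 45$)
$V = 45$
$\left(-15 + V\right)^{2} \cdot 465 - 444 = \left(-15 + 45\right)^{2} \cdot 465 - 444 = 30^{2} \cdot 465 - 444 = 900 \cdot 465 - 444 = 418500 - 444 = 418056$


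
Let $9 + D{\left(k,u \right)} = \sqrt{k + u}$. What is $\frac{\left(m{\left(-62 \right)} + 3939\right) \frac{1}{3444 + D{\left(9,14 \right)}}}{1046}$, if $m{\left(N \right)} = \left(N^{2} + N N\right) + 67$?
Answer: $\frac{20084445}{6170982646} - \frac{5847 \sqrt{23}}{6170982646} \approx 0.0032501$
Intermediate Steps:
$m{\left(N \right)} = 67 + 2 N^{2}$ ($m{\left(N \right)} = \left(N^{2} + N^{2}\right) + 67 = 2 N^{2} + 67 = 67 + 2 N^{2}$)
$D{\left(k,u \right)} = -9 + \sqrt{k + u}$
$\frac{\left(m{\left(-62 \right)} + 3939\right) \frac{1}{3444 + D{\left(9,14 \right)}}}{1046} = \frac{\left(\left(67 + 2 \left(-62\right)^{2}\right) + 3939\right) \frac{1}{3444 - \left(9 - \sqrt{9 + 14}\right)}}{1046} = \frac{\left(67 + 2 \cdot 3844\right) + 3939}{3444 - \left(9 - \sqrt{23}\right)} \frac{1}{1046} = \frac{\left(67 + 7688\right) + 3939}{3435 + \sqrt{23}} \cdot \frac{1}{1046} = \frac{7755 + 3939}{3435 + \sqrt{23}} \cdot \frac{1}{1046} = \frac{11694}{3435 + \sqrt{23}} \cdot \frac{1}{1046} = \frac{5847}{523 \left(3435 + \sqrt{23}\right)}$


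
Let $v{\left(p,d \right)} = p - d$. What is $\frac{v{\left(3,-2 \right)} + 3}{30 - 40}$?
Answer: $- \frac{4}{5} \approx -0.8$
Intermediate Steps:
$\frac{v{\left(3,-2 \right)} + 3}{30 - 40} = \frac{\left(3 - -2\right) + 3}{30 - 40} = \frac{\left(3 + 2\right) + 3}{-10} = \left(5 + 3\right) \left(- \frac{1}{10}\right) = 8 \left(- \frac{1}{10}\right) = - \frac{4}{5}$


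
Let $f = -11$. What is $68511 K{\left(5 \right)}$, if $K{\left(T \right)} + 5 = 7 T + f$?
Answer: $1301709$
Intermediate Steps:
$K{\left(T \right)} = -16 + 7 T$ ($K{\left(T \right)} = -5 + \left(7 T - 11\right) = -5 + \left(-11 + 7 T\right) = -16 + 7 T$)
$68511 K{\left(5 \right)} = 68511 \left(-16 + 7 \cdot 5\right) = 68511 \left(-16 + 35\right) = 68511 \cdot 19 = 1301709$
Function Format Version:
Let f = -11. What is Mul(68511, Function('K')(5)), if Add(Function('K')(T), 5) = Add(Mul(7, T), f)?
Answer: 1301709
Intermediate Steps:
Function('K')(T) = Add(-16, Mul(7, T)) (Function('K')(T) = Add(-5, Add(Mul(7, T), -11)) = Add(-5, Add(-11, Mul(7, T))) = Add(-16, Mul(7, T)))
Mul(68511, Function('K')(5)) = Mul(68511, Add(-16, Mul(7, 5))) = Mul(68511, Add(-16, 35)) = Mul(68511, 19) = 1301709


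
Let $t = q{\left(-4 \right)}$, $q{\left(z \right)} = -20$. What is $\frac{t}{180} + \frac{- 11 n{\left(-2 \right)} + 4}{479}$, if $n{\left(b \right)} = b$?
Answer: $- \frac{245}{4311} \approx -0.056831$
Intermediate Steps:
$t = -20$
$\frac{t}{180} + \frac{- 11 n{\left(-2 \right)} + 4}{479} = - \frac{20}{180} + \frac{\left(-11\right) \left(-2\right) + 4}{479} = \left(-20\right) \frac{1}{180} + \left(22 + 4\right) \frac{1}{479} = - \frac{1}{9} + 26 \cdot \frac{1}{479} = - \frac{1}{9} + \frac{26}{479} = - \frac{245}{4311}$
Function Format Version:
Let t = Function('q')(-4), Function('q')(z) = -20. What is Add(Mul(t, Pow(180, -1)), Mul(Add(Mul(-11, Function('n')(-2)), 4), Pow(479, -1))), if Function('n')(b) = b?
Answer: Rational(-245, 4311) ≈ -0.056831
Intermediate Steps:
t = -20
Add(Mul(t, Pow(180, -1)), Mul(Add(Mul(-11, Function('n')(-2)), 4), Pow(479, -1))) = Add(Mul(-20, Pow(180, -1)), Mul(Add(Mul(-11, -2), 4), Pow(479, -1))) = Add(Mul(-20, Rational(1, 180)), Mul(Add(22, 4), Rational(1, 479))) = Add(Rational(-1, 9), Mul(26, Rational(1, 479))) = Add(Rational(-1, 9), Rational(26, 479)) = Rational(-245, 4311)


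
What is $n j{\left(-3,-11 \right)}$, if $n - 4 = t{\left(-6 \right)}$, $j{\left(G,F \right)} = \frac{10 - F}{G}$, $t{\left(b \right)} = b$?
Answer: $14$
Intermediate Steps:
$j{\left(G,F \right)} = \frac{10 - F}{G}$
$n = -2$ ($n = 4 - 6 = -2$)
$n j{\left(-3,-11 \right)} = - 2 \frac{10 - -11}{-3} = - 2 \left(- \frac{10 + 11}{3}\right) = - 2 \left(\left(- \frac{1}{3}\right) 21\right) = \left(-2\right) \left(-7\right) = 14$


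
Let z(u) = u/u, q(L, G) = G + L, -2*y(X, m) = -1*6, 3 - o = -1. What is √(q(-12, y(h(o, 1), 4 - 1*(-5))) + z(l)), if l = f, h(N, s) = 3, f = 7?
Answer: 2*I*√2 ≈ 2.8284*I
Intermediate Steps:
o = 4 (o = 3 - 1*(-1) = 3 + 1 = 4)
l = 7
y(X, m) = 3 (y(X, m) = -(-1)*6/2 = -½*(-6) = 3)
z(u) = 1
√(q(-12, y(h(o, 1), 4 - 1*(-5))) + z(l)) = √((3 - 12) + 1) = √(-9 + 1) = √(-8) = 2*I*√2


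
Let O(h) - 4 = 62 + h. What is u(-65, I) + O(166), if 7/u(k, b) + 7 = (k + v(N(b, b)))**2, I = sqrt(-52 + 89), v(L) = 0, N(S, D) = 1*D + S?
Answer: 978583/4218 ≈ 232.00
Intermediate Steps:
N(S, D) = D + S
I = sqrt(37) ≈ 6.0828
u(k, b) = 7/(-7 + k**2) (u(k, b) = 7/(-7 + (k + 0)**2) = 7/(-7 + k**2))
O(h) = 66 + h (O(h) = 4 + (62 + h) = 66 + h)
u(-65, I) + O(166) = 7/(-7 + (-65)**2) + (66 + 166) = 7/(-7 + 4225) + 232 = 7/4218 + 232 = 978583/4218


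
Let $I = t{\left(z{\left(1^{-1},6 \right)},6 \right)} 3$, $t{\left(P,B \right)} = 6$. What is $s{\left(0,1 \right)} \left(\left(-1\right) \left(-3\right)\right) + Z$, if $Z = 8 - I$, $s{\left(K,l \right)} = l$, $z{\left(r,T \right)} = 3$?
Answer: $-7$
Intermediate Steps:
$I = 18$ ($I = 6 \cdot 3 = 18$)
$Z = -10$ ($Z = 8 - 18 = -10$)
$s{\left(0,1 \right)} \left(\left(-1\right) \left(-3\right)\right) + Z = 1 \left(\left(-1\right) \left(-3\right)\right) - 10 = 1 \cdot 3 - 10 = 3 - 10 = -7$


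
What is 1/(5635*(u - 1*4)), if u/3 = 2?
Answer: 1/11270 ≈ 8.8731e-5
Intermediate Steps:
u = 6 (u = 3*2 = 6)
1/(5635*(u - 1*4)) = 1/(5635*(6 - 1*4)) = 1/(5635*(6 - 4)) = 1/(5635*2) = 1/11270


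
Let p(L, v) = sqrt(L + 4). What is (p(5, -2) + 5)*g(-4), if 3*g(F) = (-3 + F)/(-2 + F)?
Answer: 28/9 ≈ 3.1111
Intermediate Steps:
p(L, v) = sqrt(4 + L)
g(F) = (-3 + F)/(3*(-2 + F)) (g(F) = ((-3 + F)/(-2 + F))/3 = (-3 + F)/(3*(-2 + F)))
(p(5, -2) + 5)*g(-4) = (sqrt(4 + 5) + 5)*((-3 - 4)/(3*(-2 - 4))) = (sqrt(9) + 5)*((1/3)*(-7)/(-6)) = (3 + 5)*((1/3)*(-1/6)*(-7)) = 8*(7/18) = 28/9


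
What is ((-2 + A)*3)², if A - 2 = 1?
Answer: 9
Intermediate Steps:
A = 3 (A = 2 + 1 = 3)
((-2 + A)*3)² = ((-2 + 3)*3)² = (1*3)² = 3² = 9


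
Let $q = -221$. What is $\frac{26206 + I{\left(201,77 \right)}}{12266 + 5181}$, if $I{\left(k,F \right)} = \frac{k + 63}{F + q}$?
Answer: $\frac{157225}{104682} \approx 1.5019$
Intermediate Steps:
$I{\left(k,F \right)} = \frac{63 + k}{-221 + F}$ ($I{\left(k,F \right)} = \frac{k + 63}{F - 221} = \frac{63 + k}{-221 + F}$)
$\frac{26206 + I{\left(201,77 \right)}}{12266 + 5181} = \frac{26206 + \frac{63 + 201}{-221 + 77}}{12266 + 5181} = \frac{26206 + \frac{1}{-144} \cdot 264}{17447} = \left(26206 - \frac{11}{6}\right) \frac{1}{17447} = \frac{157225}{6} \cdot \frac{1}{17447} = \frac{157225}{104682}$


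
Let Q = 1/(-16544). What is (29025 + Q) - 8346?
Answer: 342113375/16544 ≈ 20679.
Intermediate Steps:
Q = -1/16544 ≈ -6.0445e-5
(29025 + Q) - 8346 = (29025 - 1/16544) - 8346 = 480189599/16544 - 8346 = 342113375/16544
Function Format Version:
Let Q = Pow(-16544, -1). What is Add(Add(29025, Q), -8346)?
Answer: Rational(342113375, 16544) ≈ 20679.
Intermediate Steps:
Q = Rational(-1, 16544) ≈ -6.0445e-5
Add(Add(29025, Q), -8346) = Add(Add(29025, Rational(-1, 16544)), -8346) = Add(Rational(480189599, 16544), -8346) = Rational(342113375, 16544)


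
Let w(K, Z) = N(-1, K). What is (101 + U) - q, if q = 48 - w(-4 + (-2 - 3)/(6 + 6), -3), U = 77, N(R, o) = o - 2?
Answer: 1483/12 ≈ 123.58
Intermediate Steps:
N(R, o) = -2 + o
w(K, Z) = -2 + K
q = 653/12 (q = 48 - (-2 + (-4 + (-2 - 3)/(6 + 6))) = 48 - (-2 + (-4 - 5/12)) = 48 - (-2 - 53/12) = 48 - 1*(-77/12) = 48 + 77/12 = 653/12 ≈ 54.417)
(101 + U) - q = (101 + 77) - 1*653/12 = 178 - 653/12 = 1483/12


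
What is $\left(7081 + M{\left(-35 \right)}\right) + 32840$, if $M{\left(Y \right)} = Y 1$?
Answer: $39886$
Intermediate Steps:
$M{\left(Y \right)} = Y$
$\left(7081 + M{\left(-35 \right)}\right) + 32840 = \left(7081 - 35\right) + 32840 = 7046 + 32840 = 39886$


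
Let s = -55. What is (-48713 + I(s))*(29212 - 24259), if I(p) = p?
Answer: -241547904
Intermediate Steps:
(-48713 + I(s))*(29212 - 24259) = (-48713 - 55)*(29212 - 24259) = -48768*4953 = -241547904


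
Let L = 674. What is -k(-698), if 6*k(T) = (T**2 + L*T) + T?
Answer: -8027/3 ≈ -2675.7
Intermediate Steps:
k(T) = T**2/6 + 225*T/2 (k(T) = ((T**2 + 674*T) + T)/6 = (T**2 + 675*T)/6 = T**2/6 + 225*T/2)
-k(-698) = -(-698)*(675 - 698)/6 = -(-698)*(-23)/6 = -1*8027/3 = -8027/3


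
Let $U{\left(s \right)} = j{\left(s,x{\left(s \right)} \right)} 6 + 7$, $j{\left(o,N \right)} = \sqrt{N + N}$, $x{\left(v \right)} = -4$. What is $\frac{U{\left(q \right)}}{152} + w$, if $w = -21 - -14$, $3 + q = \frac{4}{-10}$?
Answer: $- \frac{1057}{152} + \frac{3 i \sqrt{2}}{38} \approx -6.9539 + 0.11165 i$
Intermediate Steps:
$q = - \frac{17}{5}$ ($q = -3 + \frac{4}{-10} = -3 + 4 \left(- \frac{1}{10}\right) = -3 - \frac{2}{5} = - \frac{17}{5} \approx -3.4$)
$j{\left(o,N \right)} = \sqrt{2} \sqrt{N}$ ($j{\left(o,N \right)} = \sqrt{2 N} = \sqrt{2} \sqrt{N}$)
$U{\left(s \right)} = 7 + 12 i \sqrt{2}$ ($U{\left(s \right)} = \sqrt{2} \sqrt{-4} \cdot 6 + 7 = \sqrt{2} \cdot 2 i 6 + 7 = 2 i \sqrt{2} \cdot 6 + 7 = 12 i \sqrt{2} + 7 = 7 + 12 i \sqrt{2}$)
$w = -7$ ($w = -21 + 14 = -7$)
$\frac{U{\left(q \right)}}{152} + w = \frac{7 + 12 i \sqrt{2}}{152} - 7 = \left(\frac{7}{152} + \frac{3 i \sqrt{2}}{38}\right) - 7 = - \frac{1057}{152} + \frac{3 i \sqrt{2}}{38}$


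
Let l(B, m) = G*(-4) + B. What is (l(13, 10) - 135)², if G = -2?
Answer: 12996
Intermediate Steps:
l(B, m) = 8 + B (l(B, m) = -2*(-4) + B = 8 + B)
(l(13, 10) - 135)² = ((8 + 13) - 135)² = (21 - 135)² = (-114)² = 12996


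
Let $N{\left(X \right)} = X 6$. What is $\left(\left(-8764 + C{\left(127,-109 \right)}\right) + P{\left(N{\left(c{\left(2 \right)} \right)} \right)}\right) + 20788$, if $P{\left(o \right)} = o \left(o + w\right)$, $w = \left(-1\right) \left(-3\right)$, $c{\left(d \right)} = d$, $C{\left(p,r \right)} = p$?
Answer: $12331$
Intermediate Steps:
$N{\left(X \right)} = 6 X$
$w = 3$
$P{\left(o \right)} = o \left(3 + o\right)$ ($P{\left(o \right)} = o \left(o + 3\right) = o \left(3 + o\right)$)
$\left(\left(-8764 + C{\left(127,-109 \right)}\right) + P{\left(N{\left(c{\left(2 \right)} \right)} \right)}\right) + 20788 = \left(\left(-8764 + 127\right) + 6 \cdot 2 \left(3 + 6 \cdot 2\right)\right) + 20788 = \left(-8637 + 12 \left(3 + 12\right)\right) + 20788 = \left(-8637 + 12 \cdot 15\right) + 20788 = \left(-8637 + 180\right) + 20788 = -8457 + 20788 = 12331$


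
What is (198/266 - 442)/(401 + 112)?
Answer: -58687/68229 ≈ -0.86015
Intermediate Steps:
(198/266 - 442)/(401 + 112) = (198*(1/266) - 442)/513 = (99/133 - 442)*(1/513) = -58687/133*1/513 = -58687/68229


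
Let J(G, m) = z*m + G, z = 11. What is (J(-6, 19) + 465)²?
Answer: 446224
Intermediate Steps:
J(G, m) = G + 11*m (J(G, m) = 11*m + G = G + 11*m)
(J(-6, 19) + 465)² = ((-6 + 11*19) + 465)² = ((-6 + 209) + 465)² = (203 + 465)² = 668² = 446224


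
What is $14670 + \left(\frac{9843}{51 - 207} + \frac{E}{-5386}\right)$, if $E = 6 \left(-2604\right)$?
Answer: $\frac{2045898611}{140036} \approx 14610.0$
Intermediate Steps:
$E = -15624$
$14670 + \left(\frac{9843}{51 - 207} + \frac{E}{-5386}\right) = 14670 + \left(\frac{9843}{51 - 207} - \frac{15624}{-5386}\right) = 14670 + \left(\frac{9843}{51 - 207} - - \frac{7812}{2693}\right) = 14670 + \left(\frac{9843}{-156} + \frac{7812}{2693}\right) = 14670 + \left(9843 \left(- \frac{1}{156}\right) + \frac{7812}{2693}\right) = 14670 + \left(- \frac{3281}{52} + \frac{7812}{2693}\right) = 14670 - \frac{8429509}{140036} = \frac{2045898611}{140036}$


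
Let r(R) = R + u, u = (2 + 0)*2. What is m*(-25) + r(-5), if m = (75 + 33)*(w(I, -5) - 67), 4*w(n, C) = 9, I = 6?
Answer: 174824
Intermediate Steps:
w(n, C) = 9/4 (w(n, C) = (¼)*9 = 9/4)
u = 4 (u = 2*2 = 4)
r(R) = 4 + R (r(R) = R + 4 = 4 + R)
m = -6993 (m = (75 + 33)*(9/4 - 67) = 108*(-259/4) = -6993)
m*(-25) + r(-5) = -6993*(-25) + (4 - 5) = 174825 - 1 = 174824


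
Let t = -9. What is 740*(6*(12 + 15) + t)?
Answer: 113220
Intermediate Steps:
740*(6*(12 + 15) + t) = 740*(6*(12 + 15) - 9) = 740*(6*27 - 9) = 740*(162 - 9) = 740*153 = 113220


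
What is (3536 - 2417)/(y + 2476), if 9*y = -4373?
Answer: 10071/17911 ≈ 0.56228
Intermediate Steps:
y = -4373/9 (y = (⅑)*(-4373) = -4373/9 ≈ -485.89)
(3536 - 2417)/(y + 2476) = (3536 - 2417)/(-4373/9 + 2476) = 1119/(17911/9) = 1119*(9/17911) = 10071/17911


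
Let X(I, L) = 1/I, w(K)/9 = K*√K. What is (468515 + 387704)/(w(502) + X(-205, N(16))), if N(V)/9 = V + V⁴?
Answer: 175524895/430629613882199 + 162569402500050*√502/430629613882199 ≈ 8.4584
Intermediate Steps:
w(K) = 9*K^(3/2) (w(K) = 9*(K*√K) = 9*K^(3/2))
N(V) = 9*V + 9*V⁴ (N(V) = 9*(V + V⁴) = 9*V + 9*V⁴)
(468515 + 387704)/(w(502) + X(-205, N(16))) = (468515 + 387704)/(9*502^(3/2) + 1/(-205)) = 856219/(9*(502*√502) - 1/205) = 856219/(4518*√502 - 1/205) = 856219/(-1/205 + 4518*√502)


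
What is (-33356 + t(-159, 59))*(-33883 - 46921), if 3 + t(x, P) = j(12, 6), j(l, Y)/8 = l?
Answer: 2687783452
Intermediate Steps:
j(l, Y) = 8*l
t(x, P) = 93 (t(x, P) = -3 + 8*12 = -3 + 96 = 93)
(-33356 + t(-159, 59))*(-33883 - 46921) = (-33356 + 93)*(-33883 - 46921) = -33263*(-80804) = 2687783452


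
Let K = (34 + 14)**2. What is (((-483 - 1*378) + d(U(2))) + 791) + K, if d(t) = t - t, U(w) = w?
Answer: 2234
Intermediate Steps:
d(t) = 0
K = 2304 (K = 48**2 = 2304)
(((-483 - 1*378) + d(U(2))) + 791) + K = (((-483 - 1*378) + 0) + 791) + 2304 = (((-483 - 378) + 0) + 791) + 2304 = ((-861 + 0) + 791) + 2304 = (-861 + 791) + 2304 = -70 + 2304 = 2234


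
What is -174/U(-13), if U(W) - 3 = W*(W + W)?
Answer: -174/341 ≈ -0.51026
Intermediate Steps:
U(W) = 3 + 2*W² (U(W) = 3 + W*(W + W) = 3 + W*(2*W) = 3 + 2*W²)
-174/U(-13) = -174/(3 + 2*(-13)²) = -174/(3 + 2*169) = -174/(3 + 338) = -174/341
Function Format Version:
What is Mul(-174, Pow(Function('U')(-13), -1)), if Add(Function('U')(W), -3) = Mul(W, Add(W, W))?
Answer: Rational(-174, 341) ≈ -0.51026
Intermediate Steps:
Function('U')(W) = Add(3, Mul(2, Pow(W, 2))) (Function('U')(W) = Add(3, Mul(W, Add(W, W))) = Add(3, Mul(W, Mul(2, W))) = Add(3, Mul(2, Pow(W, 2))))
Mul(-174, Pow(Function('U')(-13), -1)) = Mul(-174, Pow(Add(3, Mul(2, Pow(-13, 2))), -1)) = Mul(-174, Pow(Add(3, Mul(2, 169)), -1)) = Mul(-174, Pow(Add(3, 338), -1)) = Mul(-174, Pow(341, -1)) = Mul(-174, Rational(1, 341)) = Rational(-174, 341)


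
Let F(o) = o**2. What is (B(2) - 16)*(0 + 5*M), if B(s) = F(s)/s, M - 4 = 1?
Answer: -350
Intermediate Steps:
M = 5 (M = 4 + 1 = 5)
B(s) = s (B(s) = s**2/s = s)
(B(2) - 16)*(0 + 5*M) = (2 - 16)*(0 + 5*5) = -14*(0 + 25) = -14*25 = -350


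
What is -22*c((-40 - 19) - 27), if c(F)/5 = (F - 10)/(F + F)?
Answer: -2640/43 ≈ -61.395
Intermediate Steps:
c(F) = 5*(-10 + F)/(2*F) (c(F) = 5*((F - 10)/(F + F)) = 5*((-10 + F)/((2*F))) = 5*((-10 + F)*(1/(2*F))) = 5*((-10 + F)/(2*F)) = 5*(-10 + F)/(2*F))
-22*c((-40 - 19) - 27) = -22*(5/2 - 25/((-40 - 19) - 27)) = -22*(5/2 - 25/(-59 - 27)) = -22*(5/2 - 25/(-86)) = -22*(5/2 - 25*(-1/86)) = -22*(5/2 + 25/86) = -22*120/43 = -2640/43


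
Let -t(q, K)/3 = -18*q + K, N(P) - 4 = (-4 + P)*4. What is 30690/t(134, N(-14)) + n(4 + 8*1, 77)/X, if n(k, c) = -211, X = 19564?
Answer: 160981/39128 ≈ 4.1142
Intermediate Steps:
N(P) = -12 + 4*P (N(P) = 4 + (-4 + P)*4 = 4 + (-16 + 4*P) = -12 + 4*P)
t(q, K) = -3*K + 54*q (t(q, K) = -3*(-18*q + K) = -3*(K - 18*q) = -3*K + 54*q)
30690/t(134, N(-14)) + n(4 + 8*1, 77)/X = 30690/(-3*(-12 + 4*(-14)) + 54*134) - 211/19564 = 30690/(-3*(-12 - 56) + 7236) - 211*1/19564 = 30690/(-3*(-68) + 7236) - 211/19564 = 30690/(204 + 7236) - 211/19564 = 30690/7440 - 211/19564 = 30690*(1/7440) - 211/19564 = 33/8 - 211/19564 = 160981/39128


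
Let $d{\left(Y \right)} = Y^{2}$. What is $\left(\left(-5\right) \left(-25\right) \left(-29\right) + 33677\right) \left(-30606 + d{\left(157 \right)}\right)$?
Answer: $-179019764$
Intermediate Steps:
$\left(\left(-5\right) \left(-25\right) \left(-29\right) + 33677\right) \left(-30606 + d{\left(157 \right)}\right) = \left(\left(-5\right) \left(-25\right) \left(-29\right) + 33677\right) \left(-30606 + 157^{2}\right) = \left(125 \left(-29\right) + 33677\right) \left(-30606 + 24649\right) = \left(-3625 + 33677\right) \left(-5957\right) = 30052 \left(-5957\right) = -179019764$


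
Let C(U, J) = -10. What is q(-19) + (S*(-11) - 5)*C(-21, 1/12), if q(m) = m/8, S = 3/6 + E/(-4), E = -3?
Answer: 1481/8 ≈ 185.13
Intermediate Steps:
S = 5/4 (S = 3/6 - 3/(-4) = 3*(1/6) - 3*(-1/4) = 1/2 + 3/4 = 5/4 ≈ 1.2500)
q(m) = m/8 (q(m) = m*(1/8) = m/8)
q(-19) + (S*(-11) - 5)*C(-21, 1/12) = (1/8)*(-19) + ((5/4)*(-11) - 5)*(-10) = -19/8 + (-55/4 - 5)*(-10) = -19/8 - 75/4*(-10) = -19/8 + 375/2 = 1481/8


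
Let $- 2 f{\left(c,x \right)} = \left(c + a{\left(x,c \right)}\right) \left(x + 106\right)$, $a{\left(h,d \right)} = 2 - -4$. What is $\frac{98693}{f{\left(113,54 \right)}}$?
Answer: $- \frac{14099}{1360} \approx -10.367$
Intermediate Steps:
$a{\left(h,d \right)} = 6$ ($a{\left(h,d \right)} = 2 + 4 = 6$)
$f{\left(c,x \right)} = - \frac{\left(6 + c\right) \left(106 + x\right)}{2}$ ($f{\left(c,x \right)} = - \frac{\left(c + 6\right) \left(x + 106\right)}{2} = - \frac{\left(6 + c\right) \left(106 + x\right)}{2}$)
$\frac{98693}{f{\left(113,54 \right)}} = \frac{98693}{-318 - 5989 - 162 - \frac{113}{2} \cdot 54} = \frac{98693}{-318 - 5989 - 162 - 3051} = \frac{98693}{-9520} = 98693 \left(- \frac{1}{9520}\right) = - \frac{14099}{1360}$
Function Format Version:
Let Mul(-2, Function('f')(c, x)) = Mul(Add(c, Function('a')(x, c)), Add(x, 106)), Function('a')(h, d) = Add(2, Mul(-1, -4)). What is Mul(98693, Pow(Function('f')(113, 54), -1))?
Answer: Rational(-14099, 1360) ≈ -10.367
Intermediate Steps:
Function('a')(h, d) = 6 (Function('a')(h, d) = Add(2, 4) = 6)
Function('f')(c, x) = Mul(Rational(-1, 2), Add(6, c), Add(106, x)) (Function('f')(c, x) = Mul(Rational(-1, 2), Mul(Add(c, 6), Add(x, 106))) = Mul(Rational(-1, 2), Mul(Add(6, c), Add(106, x))) = Mul(Rational(-1, 2), Add(6, c), Add(106, x)))
Mul(98693, Pow(Function('f')(113, 54), -1)) = Mul(98693, Pow(Add(-318, Mul(-53, 113), Mul(-3, 54), Mul(Rational(-1, 2), 113, 54)), -1)) = Mul(98693, Pow(Add(-318, -5989, -162, -3051), -1)) = Mul(98693, Pow(-9520, -1)) = Mul(98693, Rational(-1, 9520)) = Rational(-14099, 1360)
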